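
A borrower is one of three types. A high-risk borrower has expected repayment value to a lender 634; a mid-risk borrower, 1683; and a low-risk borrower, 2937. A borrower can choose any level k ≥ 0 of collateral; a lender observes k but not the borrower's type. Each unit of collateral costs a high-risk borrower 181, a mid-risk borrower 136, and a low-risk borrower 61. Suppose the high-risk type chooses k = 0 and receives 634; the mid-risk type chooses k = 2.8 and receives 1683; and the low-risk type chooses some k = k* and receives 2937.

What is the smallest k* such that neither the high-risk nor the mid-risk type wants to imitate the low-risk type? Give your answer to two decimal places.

12.72

High-risk type (on-path payoff 634) won't mimic when 634 ≥ 2937 − 181·k*, i.e. k* ≥ 12.72.
Mid-risk type (on-path payoff 1683 − 136×2.8 = 1302.2) won't mimic when 1302.2 ≥ 2937 − 136·k*, i.e. k* ≥ 12.02.
Both must hold, so k* = max(12.72, 12.02) = 12.72. The high-risk type's constraint binds.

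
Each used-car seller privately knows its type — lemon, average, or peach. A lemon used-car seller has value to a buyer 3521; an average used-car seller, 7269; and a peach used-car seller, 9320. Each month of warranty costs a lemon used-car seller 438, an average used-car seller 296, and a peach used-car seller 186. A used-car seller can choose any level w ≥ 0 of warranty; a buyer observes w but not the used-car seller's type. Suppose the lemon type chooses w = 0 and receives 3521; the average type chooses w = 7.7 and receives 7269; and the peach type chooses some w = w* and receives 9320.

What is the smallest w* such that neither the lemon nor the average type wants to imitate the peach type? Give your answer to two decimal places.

14.63

Lemon type (on-path payoff 3521) won't mimic when 3521 ≥ 9320 − 438·w*, i.e. w* ≥ 13.24.
Average type (on-path payoff 7269 − 296×7.7 = 4989.8) won't mimic when 4989.8 ≥ 9320 − 296·w*, i.e. w* ≥ 14.63.
Both must hold, so w* = max(13.24, 14.63) = 14.63. The average type's constraint binds.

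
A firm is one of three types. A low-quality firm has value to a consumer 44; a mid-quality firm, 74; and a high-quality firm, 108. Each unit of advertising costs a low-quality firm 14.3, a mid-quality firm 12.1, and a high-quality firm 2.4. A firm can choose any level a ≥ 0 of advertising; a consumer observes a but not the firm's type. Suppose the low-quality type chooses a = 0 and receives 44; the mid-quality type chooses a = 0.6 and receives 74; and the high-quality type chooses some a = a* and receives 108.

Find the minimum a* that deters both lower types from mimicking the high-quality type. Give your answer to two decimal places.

4.48

Low-quality type (on-path payoff 44) won't mimic when 44 ≥ 108 − 14.3·a*, i.e. a* ≥ 4.48.
Mid-quality type (on-path payoff 74 − 12.1×0.6 = 66.74) won't mimic when 66.74 ≥ 108 − 12.1·a*, i.e. a* ≥ 3.41.
Both must hold, so a* = max(4.48, 3.41) = 4.48. The low-quality type's constraint binds.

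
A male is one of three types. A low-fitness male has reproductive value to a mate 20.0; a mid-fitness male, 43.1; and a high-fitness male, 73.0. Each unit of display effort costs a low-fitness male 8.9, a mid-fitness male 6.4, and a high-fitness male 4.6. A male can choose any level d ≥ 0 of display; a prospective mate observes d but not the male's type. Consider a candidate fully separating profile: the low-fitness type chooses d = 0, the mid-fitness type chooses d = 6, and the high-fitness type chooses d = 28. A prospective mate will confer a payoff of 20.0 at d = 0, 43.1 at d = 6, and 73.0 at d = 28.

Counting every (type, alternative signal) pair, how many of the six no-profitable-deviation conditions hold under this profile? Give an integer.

3

Mid-fitness (own payoff 43.1 − 6.4×6 = 4.7): to d=0 gives 20.0 → profitable ✗; to d=28 gives 73.0 − 6.4×28 = -106.2 → no gain ✓.
Low-fitness (own payoff 20.0): to d=6 gives 43.1 − 8.9×6 = -10.3 → no gain ✓; to d=28 gives 73.0 − 8.9×28 = -176.2 → no gain ✓.
High-fitness (own payoff 73.0 − 4.6×28 = -55.8): to d=0 gives 20.0 → profitable ✗; to d=6 gives 43.1 − 4.6×6 = 15.5 → profitable ✗.
3 of the 6 constraints hold; not an equilibrium.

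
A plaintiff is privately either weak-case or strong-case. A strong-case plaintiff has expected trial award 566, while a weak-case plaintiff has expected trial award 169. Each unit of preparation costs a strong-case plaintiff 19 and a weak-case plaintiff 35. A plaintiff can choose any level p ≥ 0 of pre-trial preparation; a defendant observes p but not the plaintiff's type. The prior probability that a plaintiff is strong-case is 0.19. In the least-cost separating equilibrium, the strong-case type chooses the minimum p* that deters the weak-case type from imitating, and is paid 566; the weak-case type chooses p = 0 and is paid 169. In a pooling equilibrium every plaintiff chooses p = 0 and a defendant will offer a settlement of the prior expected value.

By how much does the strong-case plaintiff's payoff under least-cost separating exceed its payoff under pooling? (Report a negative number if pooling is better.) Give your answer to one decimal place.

106.1

Least-cost separating signal: p* solves 169 = 566 − 35·p*, so p* = (566 − 169)/35 ≈ 11.3429.
Strong-case type's separating payoff: 566 − 19 × p* = 566 − 19 × (566 − 169)/35 = 566 − 7543/35 ≈ 350.486.
Pooling payoff: 0.19 × 566 + 0.81 × 169 = 244.43.
Difference: 350.486 − 244.43 = 106.056, i.e. 106.1 to one decimal place.
The strong-case type prefers to separate.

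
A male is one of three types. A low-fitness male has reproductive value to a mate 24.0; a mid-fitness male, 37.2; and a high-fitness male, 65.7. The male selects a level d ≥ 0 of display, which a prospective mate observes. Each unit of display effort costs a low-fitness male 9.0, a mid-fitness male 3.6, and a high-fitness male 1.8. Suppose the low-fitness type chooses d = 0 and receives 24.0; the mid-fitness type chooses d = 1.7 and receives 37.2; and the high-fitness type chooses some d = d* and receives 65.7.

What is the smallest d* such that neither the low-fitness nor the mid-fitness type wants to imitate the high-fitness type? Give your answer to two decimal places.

Mid-fitness type (on-path payoff 37.2 − 3.6×1.7 = 31.08) won't mimic when 31.08 ≥ 65.7 − 3.6·d*, i.e. d* ≥ 9.62.
Low-fitness type (on-path payoff 24.0) won't mimic when 24.0 ≥ 65.7 − 9.0·d*, i.e. d* ≥ 4.63.
Both must hold, so d* = max(4.63, 9.62) = 9.62. The mid-fitness type's constraint binds.

9.62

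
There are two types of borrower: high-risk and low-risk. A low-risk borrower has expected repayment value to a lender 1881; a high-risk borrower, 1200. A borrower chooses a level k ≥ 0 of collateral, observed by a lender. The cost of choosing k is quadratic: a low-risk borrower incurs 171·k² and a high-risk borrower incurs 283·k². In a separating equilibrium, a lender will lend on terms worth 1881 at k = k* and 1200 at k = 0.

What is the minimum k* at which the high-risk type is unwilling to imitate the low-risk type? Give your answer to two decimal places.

1.55

The high-risk type at k = 0 receives 1200; imitating at k* yields 1881 − 283·k*².
Indifference: 1200 = 1881 − 283·k*², so k*² = (1881 − 1200) / 283 ≈ 2.4064.
k* = √2.4064 ≈ 1.55.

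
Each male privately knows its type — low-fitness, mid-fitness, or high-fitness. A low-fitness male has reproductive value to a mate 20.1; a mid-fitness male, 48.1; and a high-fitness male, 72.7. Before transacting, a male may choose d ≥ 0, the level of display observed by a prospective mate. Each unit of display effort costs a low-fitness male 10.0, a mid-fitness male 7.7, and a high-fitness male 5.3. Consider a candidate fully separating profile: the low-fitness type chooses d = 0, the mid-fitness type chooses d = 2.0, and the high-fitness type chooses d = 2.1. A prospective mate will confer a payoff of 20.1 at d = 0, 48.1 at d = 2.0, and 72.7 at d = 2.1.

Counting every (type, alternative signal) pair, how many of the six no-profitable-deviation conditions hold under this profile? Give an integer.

Low-fitness (own payoff 20.1): to d=2.0 gives 48.1 − 10.0×2.0 = 28.1 → profitable ✗; to d=2.1 gives 72.7 − 10.0×2.1 = 51.7 → profitable ✗.
High-fitness (own payoff 72.7 − 5.3×2.1 = 61.57): to d=0 gives 20.1 → no gain ✓; to d=2.0 gives 48.1 − 5.3×2.0 = 37.5 → no gain ✓.
Mid-fitness (own payoff 48.1 − 7.7×2.0 = 32.7): to d=0 gives 20.1 → no gain ✓; to d=2.1 gives 72.7 − 7.7×2.1 = 56.53 → profitable ✗.
3 of the 6 constraints hold; not an equilibrium.

3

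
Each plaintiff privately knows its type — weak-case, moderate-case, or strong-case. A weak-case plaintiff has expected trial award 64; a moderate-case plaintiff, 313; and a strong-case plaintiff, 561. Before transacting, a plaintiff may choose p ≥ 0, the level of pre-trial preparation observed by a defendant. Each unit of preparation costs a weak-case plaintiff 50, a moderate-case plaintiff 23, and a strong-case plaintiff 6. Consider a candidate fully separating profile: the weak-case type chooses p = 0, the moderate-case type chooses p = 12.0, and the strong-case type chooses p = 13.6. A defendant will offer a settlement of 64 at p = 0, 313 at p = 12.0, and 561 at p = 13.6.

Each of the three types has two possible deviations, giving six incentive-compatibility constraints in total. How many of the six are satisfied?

4

Moderate-case (own payoff 313 − 23×12.0 = 37): to p=0 gives 64 → profitable ✗; to p=13.6 gives 561 − 23×13.6 = 248.2 → profitable ✗.
Strong-case (own payoff 561 − 6×13.6 = 479.4): to p=0 gives 64 → no gain ✓; to p=12.0 gives 313 − 6×12.0 = 241 → no gain ✓.
Weak-case (own payoff 64): to p=12.0 gives 313 − 50×12.0 = -287 → no gain ✓; to p=13.6 gives 561 − 50×13.6 = -119 → no gain ✓.
4 of the 6 constraints hold; not an equilibrium.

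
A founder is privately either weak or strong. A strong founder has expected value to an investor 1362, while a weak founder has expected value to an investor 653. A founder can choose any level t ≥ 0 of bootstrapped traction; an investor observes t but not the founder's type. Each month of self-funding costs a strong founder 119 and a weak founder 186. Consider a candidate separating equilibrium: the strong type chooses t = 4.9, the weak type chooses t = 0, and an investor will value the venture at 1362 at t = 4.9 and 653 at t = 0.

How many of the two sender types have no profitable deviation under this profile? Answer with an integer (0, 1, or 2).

Weak type: stay at 0 → 653; mimic → 1362 − 186 × 4.9 = 450.6. IC holds (653 ≥ 450.6).
Strong type: signal → 1362 − 119 × 4.9 = 778.9; deviate to 0 → 653. IC holds (778.9 ≥ 653).
2 of 2 constraints hold, so this is a separating equilibrium.

2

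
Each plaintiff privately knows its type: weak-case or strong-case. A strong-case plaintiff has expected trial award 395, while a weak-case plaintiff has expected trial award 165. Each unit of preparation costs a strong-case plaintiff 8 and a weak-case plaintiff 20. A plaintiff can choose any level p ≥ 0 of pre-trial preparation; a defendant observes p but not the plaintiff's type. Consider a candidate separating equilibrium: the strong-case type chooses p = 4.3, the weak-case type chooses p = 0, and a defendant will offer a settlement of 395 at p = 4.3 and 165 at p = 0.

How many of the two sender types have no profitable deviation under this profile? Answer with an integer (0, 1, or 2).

Weak-case type: stay at 0 → 165; mimic → 395 − 20 × 4.3 = 309. IC fails (165 < 309).
Strong-case type: signal → 395 − 8 × 4.3 = 360.6; deviate to 0 → 165. IC holds (360.6 ≥ 165).
1 of 2 constraints hold, so this profile is not an equilibrium.

1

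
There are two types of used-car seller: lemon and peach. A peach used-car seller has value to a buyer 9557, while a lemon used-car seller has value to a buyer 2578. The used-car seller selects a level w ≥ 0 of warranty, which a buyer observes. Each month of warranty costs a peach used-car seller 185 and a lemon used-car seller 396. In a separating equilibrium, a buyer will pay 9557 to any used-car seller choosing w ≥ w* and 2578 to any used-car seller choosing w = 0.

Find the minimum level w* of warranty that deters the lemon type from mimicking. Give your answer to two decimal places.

A lemon used-car seller choosing w = 0 receives 2578.
Imitating at w* instead would pay 9557 at cost 396·w*, netting 9557 − 396·w*.
Indifference: 2578 = 9557 − 396·w*, so w* = (9557 − 2578) / 396 ≈ 17.62.
This is the lemon type's binding incentive-compatibility constraint; any w ≥ 17.62 sustains separation on that side.

17.62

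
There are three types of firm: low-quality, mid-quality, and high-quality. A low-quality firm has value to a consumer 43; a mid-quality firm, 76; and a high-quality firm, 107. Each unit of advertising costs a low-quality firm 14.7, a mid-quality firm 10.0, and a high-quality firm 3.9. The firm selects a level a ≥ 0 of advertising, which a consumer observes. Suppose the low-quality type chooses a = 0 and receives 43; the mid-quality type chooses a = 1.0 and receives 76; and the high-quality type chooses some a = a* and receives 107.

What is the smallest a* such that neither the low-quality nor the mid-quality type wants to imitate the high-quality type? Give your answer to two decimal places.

Low-quality type (on-path payoff 43) won't mimic when 43 ≥ 107 − 14.7·a*, i.e. a* ≥ 4.35.
Mid-quality type (on-path payoff 76 − 10.0×1.0 = 66) won't mimic when 66 ≥ 107 − 10.0·a*, i.e. a* ≥ 4.10.
Both must hold, so a* = max(4.35, 4.10) = 4.35. The low-quality type's constraint binds.

4.35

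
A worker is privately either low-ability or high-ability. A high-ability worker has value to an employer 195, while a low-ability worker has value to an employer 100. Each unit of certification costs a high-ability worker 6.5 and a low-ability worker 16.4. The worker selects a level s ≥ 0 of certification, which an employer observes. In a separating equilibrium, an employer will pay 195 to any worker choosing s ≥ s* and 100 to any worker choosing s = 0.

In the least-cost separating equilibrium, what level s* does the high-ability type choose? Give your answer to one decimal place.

5.8

A low-ability worker choosing s = 0 receives 100.
Imitating at s* instead would pay 195 at cost 16.4·s*, netting 195 − 16.4·s*.
Indifference: 100 = 195 − 16.4·s*, so s* = (195 − 100) / 16.4 ≈ 5.8.
At s* the low-ability type's incentive constraint just binds; the high-ability type strictly prefers s* since its per-unit cost is lower.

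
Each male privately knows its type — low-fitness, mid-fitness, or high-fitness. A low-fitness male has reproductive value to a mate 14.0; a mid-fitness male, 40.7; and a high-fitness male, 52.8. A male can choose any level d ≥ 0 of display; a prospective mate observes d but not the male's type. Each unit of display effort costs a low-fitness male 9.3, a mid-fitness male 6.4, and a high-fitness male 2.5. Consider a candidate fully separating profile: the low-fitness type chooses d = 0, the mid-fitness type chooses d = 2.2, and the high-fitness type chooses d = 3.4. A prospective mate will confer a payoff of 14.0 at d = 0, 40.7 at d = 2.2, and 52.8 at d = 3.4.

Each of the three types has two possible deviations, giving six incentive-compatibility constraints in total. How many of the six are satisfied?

3

High-fitness (own payoff 52.8 − 2.5×3.4 = 44.3): to d=0 gives 14.0 → no gain ✓; to d=2.2 gives 40.7 − 2.5×2.2 = 35.2 → no gain ✓.
Low-fitness (own payoff 14.0): to d=2.2 gives 40.7 − 9.3×2.2 = 20.24 → profitable ✗; to d=3.4 gives 52.8 − 9.3×3.4 = 21.18 → profitable ✗.
Mid-fitness (own payoff 40.7 − 6.4×2.2 = 26.62): to d=0 gives 14.0 → no gain ✓; to d=3.4 gives 52.8 − 6.4×3.4 = 31.04 → profitable ✗.
3 of the 6 constraints hold; not an equilibrium.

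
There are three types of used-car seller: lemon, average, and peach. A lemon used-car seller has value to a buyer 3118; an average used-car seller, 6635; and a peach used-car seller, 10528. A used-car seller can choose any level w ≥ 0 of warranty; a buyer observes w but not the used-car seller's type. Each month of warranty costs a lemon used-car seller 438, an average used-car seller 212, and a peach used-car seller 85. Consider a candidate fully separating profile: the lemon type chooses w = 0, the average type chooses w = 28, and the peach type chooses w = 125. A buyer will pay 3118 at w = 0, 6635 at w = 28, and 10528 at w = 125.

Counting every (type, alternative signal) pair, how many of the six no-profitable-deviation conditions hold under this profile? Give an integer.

Lemon (own payoff 3118): to w=28 gives 6635 − 438×28 = -5629 → no gain ✓; to w=125 gives 10528 − 438×125 = -44222 → no gain ✓.
Average (own payoff 6635 − 212×28 = 699): to w=0 gives 3118 → profitable ✗; to w=125 gives 10528 − 212×125 = -15972 → no gain ✓.
Peach (own payoff 10528 − 85×125 = -97): to w=0 gives 3118 → profitable ✗; to w=28 gives 6635 − 85×28 = 4255 → profitable ✗.
3 of the 6 constraints hold; not an equilibrium.

3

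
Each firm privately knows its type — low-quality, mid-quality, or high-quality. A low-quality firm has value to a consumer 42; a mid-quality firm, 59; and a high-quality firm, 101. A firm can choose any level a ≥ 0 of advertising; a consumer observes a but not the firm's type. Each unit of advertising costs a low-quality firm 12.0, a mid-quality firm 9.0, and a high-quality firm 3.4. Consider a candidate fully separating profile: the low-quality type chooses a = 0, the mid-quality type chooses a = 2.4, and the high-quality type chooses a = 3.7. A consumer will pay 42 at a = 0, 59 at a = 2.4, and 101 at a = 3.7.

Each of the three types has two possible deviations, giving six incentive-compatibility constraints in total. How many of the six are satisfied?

High-quality (own payoff 101 − 3.4×3.7 = 88.42): to a=0 gives 42 → no gain ✓; to a=2.4 gives 59 − 3.4×2.4 = 50.84 → no gain ✓.
Low-quality (own payoff 42): to a=2.4 gives 59 − 12.0×2.4 = 30.2 → no gain ✓; to a=3.7 gives 101 − 12.0×3.7 = 56.6 → profitable ✗.
Mid-quality (own payoff 59 − 9.0×2.4 = 37.4): to a=0 gives 42 → profitable ✗; to a=3.7 gives 101 − 9.0×3.7 = 67.7 → profitable ✗.
3 of the 6 constraints hold; not an equilibrium.

3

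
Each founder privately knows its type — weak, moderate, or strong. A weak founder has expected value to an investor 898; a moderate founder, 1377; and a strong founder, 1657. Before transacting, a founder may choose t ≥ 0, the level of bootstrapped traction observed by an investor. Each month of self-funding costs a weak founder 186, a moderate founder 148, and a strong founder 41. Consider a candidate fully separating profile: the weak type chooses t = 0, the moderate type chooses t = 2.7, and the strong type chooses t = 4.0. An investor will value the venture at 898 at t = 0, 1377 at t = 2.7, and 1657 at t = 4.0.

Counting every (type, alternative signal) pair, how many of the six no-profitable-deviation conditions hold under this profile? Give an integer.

Weak (own payoff 898): to t=2.7 gives 1377 − 186×2.7 = 874.8 → no gain ✓; to t=4.0 gives 1657 − 186×4.0 = 913 → profitable ✗.
Strong (own payoff 1657 − 41×4.0 = 1493): to t=0 gives 898 → no gain ✓; to t=2.7 gives 1377 − 41×2.7 = 1266.3 → no gain ✓.
Moderate (own payoff 1377 − 148×2.7 = 977.4): to t=0 gives 898 → no gain ✓; to t=4.0 gives 1657 − 148×4.0 = 1065 → profitable ✗.
4 of the 6 constraints hold; not an equilibrium.

4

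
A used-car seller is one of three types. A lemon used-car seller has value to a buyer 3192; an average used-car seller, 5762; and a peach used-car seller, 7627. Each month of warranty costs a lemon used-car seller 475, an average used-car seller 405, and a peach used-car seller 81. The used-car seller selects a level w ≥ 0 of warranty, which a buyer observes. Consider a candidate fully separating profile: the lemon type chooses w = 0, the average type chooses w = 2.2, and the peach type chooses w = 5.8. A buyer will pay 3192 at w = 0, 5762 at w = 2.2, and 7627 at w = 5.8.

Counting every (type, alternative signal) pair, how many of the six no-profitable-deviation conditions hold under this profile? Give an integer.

Lemon (own payoff 3192): to w=2.2 gives 5762 − 475×2.2 = 4717 → profitable ✗; to w=5.8 gives 7627 − 475×5.8 = 4872 → profitable ✗.
Average (own payoff 5762 − 405×2.2 = 4871): to w=0 gives 3192 → no gain ✓; to w=5.8 gives 7627 − 405×5.8 = 5278 → profitable ✗.
Peach (own payoff 7627 − 81×5.8 = 7157.2): to w=0 gives 3192 → no gain ✓; to w=2.2 gives 5762 − 81×2.2 = 5583.8 → no gain ✓.
3 of the 6 constraints hold; not an equilibrium.

3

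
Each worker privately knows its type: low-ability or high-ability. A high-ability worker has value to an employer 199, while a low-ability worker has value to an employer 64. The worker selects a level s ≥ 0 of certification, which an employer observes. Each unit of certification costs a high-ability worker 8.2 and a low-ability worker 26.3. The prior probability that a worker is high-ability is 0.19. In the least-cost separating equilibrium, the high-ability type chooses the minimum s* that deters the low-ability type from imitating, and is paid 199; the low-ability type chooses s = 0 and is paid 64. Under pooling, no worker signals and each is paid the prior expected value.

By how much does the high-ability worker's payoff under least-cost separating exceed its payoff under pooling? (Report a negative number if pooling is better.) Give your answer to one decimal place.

67.3

Least-cost separating signal: s* solves 64 = 199 − 26.3·s*, so s* = (199 − 64)/26.3 ≈ 5.1331.
High-ability type's separating payoff: 199 − 8.2 × s* = 199 − 8.2 × (199 − 64)/26.3 = 199 − 1107/26.3 ≈ 156.909.
Pooling payoff: 0.19 × 199 + 0.81 × 64 = 89.65.
Difference: 156.909 − 89.65 = 67.259, i.e. 67.3 to one decimal place.
The high-ability type prefers to separate.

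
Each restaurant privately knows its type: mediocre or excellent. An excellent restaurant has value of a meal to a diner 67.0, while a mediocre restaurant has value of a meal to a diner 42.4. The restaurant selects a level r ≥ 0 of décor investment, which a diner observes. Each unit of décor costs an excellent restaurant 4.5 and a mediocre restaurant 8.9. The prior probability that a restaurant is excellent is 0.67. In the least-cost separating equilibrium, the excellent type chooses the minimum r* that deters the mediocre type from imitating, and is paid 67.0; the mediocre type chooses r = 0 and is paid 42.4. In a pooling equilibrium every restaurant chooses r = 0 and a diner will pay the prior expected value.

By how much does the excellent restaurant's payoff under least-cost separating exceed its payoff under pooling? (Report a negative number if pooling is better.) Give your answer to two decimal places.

Least-cost separating signal: r* solves 42.4 = 67.0 − 8.9·r*, so r* = (67.0 − 42.4)/8.9 ≈ 2.7640.
Excellent type's separating payoff: 67.0 − 4.5 × r* = 67.0 − 4.5 × (67.0 − 42.4)/8.9 = 67.0 − 110.7/8.9 ≈ 54.5618.
Pooling payoff: 0.67 × 67.0 + 0.33 × 42.4 = 58.882.
Difference: 54.5618 − 58.882 = -4.3202, i.e. -4.32 to two decimal places.
The excellent type would prefer the pooling outcome.

-4.32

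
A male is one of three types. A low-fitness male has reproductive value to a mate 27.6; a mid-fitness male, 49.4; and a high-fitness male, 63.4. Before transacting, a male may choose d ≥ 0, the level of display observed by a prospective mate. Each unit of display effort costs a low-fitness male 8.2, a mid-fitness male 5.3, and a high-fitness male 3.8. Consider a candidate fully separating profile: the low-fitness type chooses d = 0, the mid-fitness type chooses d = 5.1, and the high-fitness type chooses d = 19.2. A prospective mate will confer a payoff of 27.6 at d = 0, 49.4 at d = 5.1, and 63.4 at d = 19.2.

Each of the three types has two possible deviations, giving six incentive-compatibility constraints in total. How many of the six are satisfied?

3

High-fitness (own payoff 63.4 − 3.8×19.2 = -9.56): to d=0 gives 27.6 → profitable ✗; to d=5.1 gives 49.4 − 3.8×5.1 = 30.02 → profitable ✗.
Low-fitness (own payoff 27.6): to d=5.1 gives 49.4 − 8.2×5.1 = 7.58 → no gain ✓; to d=19.2 gives 63.4 − 8.2×19.2 = -94.04 → no gain ✓.
Mid-fitness (own payoff 49.4 − 5.3×5.1 = 22.37): to d=0 gives 27.6 → profitable ✗; to d=19.2 gives 63.4 − 5.3×19.2 = -38.36 → no gain ✓.
3 of the 6 constraints hold; not an equilibrium.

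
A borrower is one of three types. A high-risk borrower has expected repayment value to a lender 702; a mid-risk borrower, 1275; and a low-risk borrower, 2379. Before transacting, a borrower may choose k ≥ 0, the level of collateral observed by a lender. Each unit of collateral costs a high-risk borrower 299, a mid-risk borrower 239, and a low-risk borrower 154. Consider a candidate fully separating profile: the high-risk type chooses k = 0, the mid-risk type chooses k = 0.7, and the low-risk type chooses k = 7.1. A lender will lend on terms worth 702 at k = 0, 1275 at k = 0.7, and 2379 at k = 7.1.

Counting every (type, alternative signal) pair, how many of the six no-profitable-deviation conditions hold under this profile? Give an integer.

5

High-risk (own payoff 702): to k=0.7 gives 1275 − 299×0.7 = 1065.7 → profitable ✗; to k=7.1 gives 2379 − 299×7.1 = 256.1 → no gain ✓.
Mid-risk (own payoff 1275 − 239×0.7 = 1107.7): to k=0 gives 702 → no gain ✓; to k=7.1 gives 2379 − 239×7.1 = 682.1 → no gain ✓.
Low-risk (own payoff 2379 − 154×7.1 = 1285.6): to k=0 gives 702 → no gain ✓; to k=0.7 gives 1275 − 154×0.7 = 1167.2 → no gain ✓.
5 of the 6 constraints hold; not an equilibrium.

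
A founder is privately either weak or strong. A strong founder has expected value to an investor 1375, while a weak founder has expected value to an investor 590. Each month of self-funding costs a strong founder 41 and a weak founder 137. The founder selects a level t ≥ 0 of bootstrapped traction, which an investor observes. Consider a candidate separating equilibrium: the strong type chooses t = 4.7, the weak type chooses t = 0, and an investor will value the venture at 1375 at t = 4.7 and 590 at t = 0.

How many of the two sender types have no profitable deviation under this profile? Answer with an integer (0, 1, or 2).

Weak type: stay at 0 → 590; mimic → 1375 − 137 × 4.7 = 731.1. IC fails (590 < 731.1).
Strong type: signal → 1375 − 41 × 4.7 = 1182.3; deviate to 0 → 590. IC holds (1182.3 ≥ 590).
1 of 2 constraints hold, so this profile is not an equilibrium.

1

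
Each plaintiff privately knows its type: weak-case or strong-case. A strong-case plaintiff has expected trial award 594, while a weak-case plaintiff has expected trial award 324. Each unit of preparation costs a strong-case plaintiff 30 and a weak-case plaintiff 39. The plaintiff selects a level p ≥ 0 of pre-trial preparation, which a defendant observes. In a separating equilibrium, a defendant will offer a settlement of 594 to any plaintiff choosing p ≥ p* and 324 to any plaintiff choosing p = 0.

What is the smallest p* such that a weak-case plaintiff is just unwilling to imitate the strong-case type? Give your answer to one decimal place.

6.9

A weak-case plaintiff choosing p = 0 receives 324.
Imitating at p* instead would pay 594 at cost 39·p*, netting 594 − 39·p*.
Indifference: 324 = 594 − 39·p*, so p* = (594 − 324) / 39 ≈ 6.9.
This is the weak-case type's binding incentive-compatibility constraint; any p ≥ 6.9 sustains separation on that side.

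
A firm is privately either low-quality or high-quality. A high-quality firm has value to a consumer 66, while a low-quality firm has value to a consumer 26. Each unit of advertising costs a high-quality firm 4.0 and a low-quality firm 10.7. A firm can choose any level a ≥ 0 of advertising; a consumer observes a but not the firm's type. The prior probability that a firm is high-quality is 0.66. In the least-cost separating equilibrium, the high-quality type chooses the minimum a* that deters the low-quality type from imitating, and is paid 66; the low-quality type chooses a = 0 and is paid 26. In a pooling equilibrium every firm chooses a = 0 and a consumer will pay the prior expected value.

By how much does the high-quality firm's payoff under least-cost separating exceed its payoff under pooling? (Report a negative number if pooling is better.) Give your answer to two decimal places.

Least-cost separating signal: a* solves 26 = 66 − 10.7·a*, so a* = (66 − 26)/10.7 ≈ 3.7383.
High-quality type's separating payoff: 66 − 4.0 × a* = 66 − 4.0 × (66 − 26)/10.7 = 66 − 160/10.7 ≈ 51.0467.
Pooling payoff: 0.66 × 66 + 0.34 × 26 = 52.4.
Difference: 51.0467 − 52.4 = -1.3533, i.e. -1.35 to two decimal places.
The high-quality type would prefer the pooling outcome.

-1.35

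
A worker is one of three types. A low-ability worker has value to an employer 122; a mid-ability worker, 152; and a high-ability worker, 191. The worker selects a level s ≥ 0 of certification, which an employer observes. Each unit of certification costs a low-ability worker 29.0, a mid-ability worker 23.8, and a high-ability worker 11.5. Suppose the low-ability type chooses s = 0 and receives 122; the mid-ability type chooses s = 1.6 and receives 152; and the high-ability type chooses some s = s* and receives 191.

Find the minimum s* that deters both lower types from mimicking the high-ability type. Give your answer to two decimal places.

Mid-ability type (on-path payoff 152 − 23.8×1.6 = 113.92) won't mimic when 113.92 ≥ 191 − 23.8·s*, i.e. s* ≥ 3.24.
Low-ability type (on-path payoff 122) won't mimic when 122 ≥ 191 − 29.0·s*, i.e. s* ≥ 2.38.
Both must hold, so s* = max(2.38, 3.24) = 3.24. The mid-ability type's constraint binds.

3.24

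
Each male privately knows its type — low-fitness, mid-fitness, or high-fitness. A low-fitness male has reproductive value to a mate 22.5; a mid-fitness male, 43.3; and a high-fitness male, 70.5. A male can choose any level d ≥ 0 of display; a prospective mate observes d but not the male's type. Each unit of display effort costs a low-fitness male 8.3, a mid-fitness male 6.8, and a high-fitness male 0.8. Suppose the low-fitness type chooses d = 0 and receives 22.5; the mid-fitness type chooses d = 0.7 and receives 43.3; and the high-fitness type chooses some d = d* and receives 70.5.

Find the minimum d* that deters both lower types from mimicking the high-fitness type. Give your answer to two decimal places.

5.78

Mid-fitness type (on-path payoff 43.3 − 6.8×0.7 = 38.54) won't mimic when 38.54 ≥ 70.5 − 6.8·d*, i.e. d* ≥ 4.70.
Low-fitness type (on-path payoff 22.5) won't mimic when 22.5 ≥ 70.5 − 8.3·d*, i.e. d* ≥ 5.78.
Both must hold, so d* = max(5.78, 4.70) = 5.78. The low-fitness type's constraint binds.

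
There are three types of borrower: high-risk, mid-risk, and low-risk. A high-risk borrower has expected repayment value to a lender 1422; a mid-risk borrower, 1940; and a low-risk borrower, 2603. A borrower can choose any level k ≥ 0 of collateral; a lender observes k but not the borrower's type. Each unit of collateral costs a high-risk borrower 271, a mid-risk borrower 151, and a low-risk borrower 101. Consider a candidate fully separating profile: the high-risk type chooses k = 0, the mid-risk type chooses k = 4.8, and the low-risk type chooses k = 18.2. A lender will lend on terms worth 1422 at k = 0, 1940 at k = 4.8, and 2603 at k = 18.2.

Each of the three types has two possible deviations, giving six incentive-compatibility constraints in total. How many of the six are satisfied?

3

High-risk (own payoff 1422): to k=4.8 gives 1940 − 271×4.8 = 639.2 → no gain ✓; to k=18.2 gives 2603 − 271×18.2 = -2329.2 → no gain ✓.
Low-risk (own payoff 2603 − 101×18.2 = 764.8): to k=0 gives 1422 → profitable ✗; to k=4.8 gives 1940 − 101×4.8 = 1455.2 → profitable ✗.
Mid-risk (own payoff 1940 − 151×4.8 = 1215.2): to k=0 gives 1422 → profitable ✗; to k=18.2 gives 2603 − 151×18.2 = -145.2 → no gain ✓.
3 of the 6 constraints hold; not an equilibrium.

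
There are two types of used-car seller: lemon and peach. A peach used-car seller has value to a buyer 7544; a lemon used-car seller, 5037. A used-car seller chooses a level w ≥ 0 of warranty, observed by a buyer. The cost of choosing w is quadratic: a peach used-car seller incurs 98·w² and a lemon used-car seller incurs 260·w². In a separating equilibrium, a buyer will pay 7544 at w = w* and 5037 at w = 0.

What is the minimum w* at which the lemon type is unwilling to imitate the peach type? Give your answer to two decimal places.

The lemon type at w = 0 receives 5037; imitating at w* yields 7544 − 260·w*².
Indifference: 5037 = 7544 − 260·w*², so w*² = (7544 − 5037) / 260 ≈ 9.6423.
w* = √9.6423 ≈ 3.11.

3.11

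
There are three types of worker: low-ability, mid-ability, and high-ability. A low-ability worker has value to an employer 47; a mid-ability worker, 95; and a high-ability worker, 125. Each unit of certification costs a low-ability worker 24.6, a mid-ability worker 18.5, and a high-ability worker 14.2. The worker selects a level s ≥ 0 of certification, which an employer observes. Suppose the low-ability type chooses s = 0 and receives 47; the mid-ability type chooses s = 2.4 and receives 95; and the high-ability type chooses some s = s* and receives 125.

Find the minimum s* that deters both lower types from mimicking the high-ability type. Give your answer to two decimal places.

4.02

Low-ability type (on-path payoff 47) won't mimic when 47 ≥ 125 − 24.6·s*, i.e. s* ≥ 3.17.
Mid-ability type (on-path payoff 95 − 18.5×2.4 = 50.6) won't mimic when 50.6 ≥ 125 − 18.5·s*, i.e. s* ≥ 4.02.
Both must hold, so s* = max(3.17, 4.02) = 4.02. The mid-ability type's constraint binds.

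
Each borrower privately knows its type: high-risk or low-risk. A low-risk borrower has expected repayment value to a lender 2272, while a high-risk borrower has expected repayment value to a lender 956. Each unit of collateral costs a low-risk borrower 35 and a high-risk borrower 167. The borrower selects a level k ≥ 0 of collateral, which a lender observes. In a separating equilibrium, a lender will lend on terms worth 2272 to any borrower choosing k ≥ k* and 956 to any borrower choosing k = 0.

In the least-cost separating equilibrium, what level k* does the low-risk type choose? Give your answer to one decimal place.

A high-risk borrower choosing k = 0 receives 956.
Imitating at k* instead would pay 2272 at cost 167·k*, netting 2272 − 167·k*.
Indifference: 956 = 2272 − 167·k*, so k* = (2272 − 956) / 167 ≈ 7.9.
This is the high-risk type's binding incentive-compatibility constraint; any k ≥ 7.9 sustains separation on that side.

7.9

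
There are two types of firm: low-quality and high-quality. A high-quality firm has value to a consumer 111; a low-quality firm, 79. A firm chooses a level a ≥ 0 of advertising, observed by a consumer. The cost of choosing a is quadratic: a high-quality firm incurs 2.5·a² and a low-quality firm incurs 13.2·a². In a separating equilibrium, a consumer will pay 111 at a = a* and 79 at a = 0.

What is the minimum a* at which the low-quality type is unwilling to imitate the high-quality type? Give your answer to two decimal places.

The low-quality type at a = 0 receives 79; imitating at a* yields 111 − 13.2·a*².
Indifference: 79 = 111 − 13.2·a*², so a*² = (111 − 79) / 13.2 ≈ 2.4242.
a* = √2.4242 ≈ 1.56.

1.56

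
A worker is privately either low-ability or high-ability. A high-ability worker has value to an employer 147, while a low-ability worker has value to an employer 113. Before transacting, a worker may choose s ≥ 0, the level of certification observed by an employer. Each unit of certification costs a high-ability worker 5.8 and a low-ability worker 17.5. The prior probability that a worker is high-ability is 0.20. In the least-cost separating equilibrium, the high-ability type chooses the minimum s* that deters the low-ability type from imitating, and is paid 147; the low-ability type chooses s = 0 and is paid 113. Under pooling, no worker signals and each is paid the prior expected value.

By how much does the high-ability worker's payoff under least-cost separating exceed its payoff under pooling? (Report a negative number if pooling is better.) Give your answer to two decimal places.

15.93

Least-cost separating signal: s* solves 113 = 147 − 17.5·s*, so s* = (147 − 113)/17.5 ≈ 1.9429.
High-ability type's separating payoff: 147 − 5.8 × s* = 147 − 5.8 × (147 − 113)/17.5 = 147 − 197.2/17.5 ≈ 135.7314.
Pooling payoff: 0.20 × 147 + 0.80 × 113 = 119.8.
Difference: 135.7314 − 119.8 = 15.9314, i.e. 15.93 to two decimal places.
The high-ability type prefers to separate.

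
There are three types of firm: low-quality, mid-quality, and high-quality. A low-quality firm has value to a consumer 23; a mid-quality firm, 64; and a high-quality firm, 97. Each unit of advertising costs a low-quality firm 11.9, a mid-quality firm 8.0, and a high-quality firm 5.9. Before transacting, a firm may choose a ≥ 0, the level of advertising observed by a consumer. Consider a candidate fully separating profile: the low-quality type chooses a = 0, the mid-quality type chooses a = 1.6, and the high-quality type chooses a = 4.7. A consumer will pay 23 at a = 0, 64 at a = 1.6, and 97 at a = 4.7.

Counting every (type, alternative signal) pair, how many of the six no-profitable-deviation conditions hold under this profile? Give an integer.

3

Low-quality (own payoff 23): to a=1.6 gives 64 − 11.9×1.6 = 44.96 → profitable ✗; to a=4.7 gives 97 − 11.9×4.7 = 41.07 → profitable ✗.
Mid-quality (own payoff 64 − 8.0×1.6 = 51.2): to a=0 gives 23 → no gain ✓; to a=4.7 gives 97 − 8.0×4.7 = 59.4 → profitable ✗.
High-quality (own payoff 97 − 5.9×4.7 = 69.27): to a=0 gives 23 → no gain ✓; to a=1.6 gives 64 − 5.9×1.6 = 54.56 → no gain ✓.
3 of the 6 constraints hold; not an equilibrium.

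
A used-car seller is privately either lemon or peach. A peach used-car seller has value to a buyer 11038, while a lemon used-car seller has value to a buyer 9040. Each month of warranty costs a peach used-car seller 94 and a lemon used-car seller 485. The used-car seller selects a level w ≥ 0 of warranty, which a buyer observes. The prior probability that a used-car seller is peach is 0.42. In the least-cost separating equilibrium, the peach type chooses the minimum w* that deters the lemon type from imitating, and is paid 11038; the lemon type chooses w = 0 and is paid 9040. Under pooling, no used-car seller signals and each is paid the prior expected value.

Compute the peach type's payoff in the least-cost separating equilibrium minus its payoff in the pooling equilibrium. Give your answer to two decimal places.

Least-cost separating signal: w* solves 9040 = 11038 − 485·w*, so w* = (11038 − 9040)/485 ≈ 4.1196.
Peach type's separating payoff: 11038 − 94 × w* = 11038 − 94 × (11038 − 9040)/485 = 11038 − 187812/485 ≈ 10650.7588.
Pooling payoff: 0.42 × 11038 + 0.58 × 9040 = 9879.16.
Difference: 10650.7588 − 9879.16 = 771.5988, i.e. 771.60 to two decimal places.
The peach type prefers to separate.

771.60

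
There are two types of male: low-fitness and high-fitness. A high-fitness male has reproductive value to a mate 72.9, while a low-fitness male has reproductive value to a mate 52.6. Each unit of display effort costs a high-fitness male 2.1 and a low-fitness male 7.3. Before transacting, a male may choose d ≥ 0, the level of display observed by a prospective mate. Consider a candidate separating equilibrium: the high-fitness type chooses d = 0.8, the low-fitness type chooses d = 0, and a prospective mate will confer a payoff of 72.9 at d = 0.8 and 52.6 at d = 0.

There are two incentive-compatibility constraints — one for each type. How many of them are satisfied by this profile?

High-fitness type: signal → 72.9 − 2.1 × 0.8 = 71.22; deviate to 0 → 52.6. IC holds (71.22 ≥ 52.6).
Low-fitness type: stay at 0 → 52.6; mimic → 72.9 − 7.3 × 0.8 = 67.06. IC fails (52.6 < 67.06).
1 of 2 constraints hold, so this profile is not an equilibrium.

1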